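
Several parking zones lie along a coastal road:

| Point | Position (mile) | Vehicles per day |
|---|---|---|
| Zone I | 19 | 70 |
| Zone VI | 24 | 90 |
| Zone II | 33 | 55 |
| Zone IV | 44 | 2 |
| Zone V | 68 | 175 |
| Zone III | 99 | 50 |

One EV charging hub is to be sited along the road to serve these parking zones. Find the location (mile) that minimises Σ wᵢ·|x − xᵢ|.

For a sum of weighted absolute distances on a line, the optimum is the weighted median (not the mean). Total weight W = 442; half-weight = 221.
Sort by position and accumulate weight:
  mile 19 (Zone I, w=70) → cum 70
  mile 24 (Zone VI, w=90) → cum 160
  mile 33 (Zone II, w=55) → cum 215
  mile 44 (Zone IV, w=2) → cum 217
  mile 68 (Zone V, w=175) → cum 392  ≥ 221 → median here
  mile 99 (Zone III, w=50) → cum 442
Optimal location: mile 68.

x = 68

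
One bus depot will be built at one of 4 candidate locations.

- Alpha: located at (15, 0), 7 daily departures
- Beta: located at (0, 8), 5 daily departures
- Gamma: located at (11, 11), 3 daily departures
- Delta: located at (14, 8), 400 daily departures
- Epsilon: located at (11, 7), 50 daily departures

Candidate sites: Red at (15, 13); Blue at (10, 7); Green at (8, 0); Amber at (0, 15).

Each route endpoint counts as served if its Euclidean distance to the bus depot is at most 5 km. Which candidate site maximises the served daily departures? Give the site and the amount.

Blue, covering 453

Coverage radius r = 5 km; a point is covered iff (Δx)²+(Δy)² ≤ 5² = 25.
  Red (15, 13): covers {Gamma} → 3
  Blue (10, 7): covers {Gamma, Delta, Epsilon} → 453
  Green (8, 0): covers {none} → 0
  Amber (0, 15): covers {none} → 0
Maximum coverage at Blue: 453 daily departures.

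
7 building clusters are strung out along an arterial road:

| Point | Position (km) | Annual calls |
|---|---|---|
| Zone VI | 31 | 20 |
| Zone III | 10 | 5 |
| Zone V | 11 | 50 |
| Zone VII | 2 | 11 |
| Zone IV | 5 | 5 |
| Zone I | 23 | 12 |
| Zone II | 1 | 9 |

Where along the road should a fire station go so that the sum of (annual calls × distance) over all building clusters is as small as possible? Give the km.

For a sum of weighted absolute distances on a line, the optimum is the weighted median (not the mean). Total weight W = 112; half-weight = 56.
Sort by position and accumulate weight:
  km 1 (Zone II, w=9) → cum 9
  km 2 (Zone VII, w=11) → cum 20
  km 5 (Zone IV, w=5) → cum 25
  km 10 (Zone III, w=5) → cum 30
  km 11 (Zone V, w=50) → cum 80  ≥ 56 → median here
  km 23 (Zone I, w=12) → cum 92
  km 31 (Zone VI, w=20) → cum 112
Optimal location: km 11.

x = 11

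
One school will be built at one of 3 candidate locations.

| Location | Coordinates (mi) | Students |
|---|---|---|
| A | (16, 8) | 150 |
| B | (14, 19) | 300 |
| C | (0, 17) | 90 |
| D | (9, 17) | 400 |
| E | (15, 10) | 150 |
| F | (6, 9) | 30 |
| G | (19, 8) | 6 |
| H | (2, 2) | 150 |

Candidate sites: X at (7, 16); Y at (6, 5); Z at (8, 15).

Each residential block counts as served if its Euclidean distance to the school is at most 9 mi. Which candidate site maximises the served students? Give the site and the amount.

Coverage radius r = 9 mi; a point is covered iff (Δx)²+(Δy)² ≤ 9² = 81.
  X (7, 16): covers {B, C, D, F} → 820
  Y (6, 5): covers {F, H} → 180
  Z (8, 15): covers {B, C, D, E, F} → 970
Maximum coverage at Z: 970 students.

Z, covering 970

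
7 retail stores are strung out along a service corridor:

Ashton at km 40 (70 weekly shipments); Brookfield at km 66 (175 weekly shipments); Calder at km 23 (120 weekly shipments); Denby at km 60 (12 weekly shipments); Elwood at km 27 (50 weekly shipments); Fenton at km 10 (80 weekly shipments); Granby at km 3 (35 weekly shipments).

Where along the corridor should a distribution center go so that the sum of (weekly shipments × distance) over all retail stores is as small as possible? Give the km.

x = 27

For a sum of weighted absolute distances on a line, the optimum is the weighted median (not the mean). Total weight W = 542; half-weight = 271.
Sort by position and accumulate weight:
  km 3 (Granby, w=35) → cum 35
  km 10 (Fenton, w=80) → cum 115
  km 23 (Calder, w=120) → cum 235
  km 27 (Elwood, w=50) → cum 285  ≥ 271 → median here
  km 40 (Ashton, w=70) → cum 355
  km 60 (Denby, w=12) → cum 367
  km 66 (Brookfield, w=175) → cum 542
Optimal location: km 27.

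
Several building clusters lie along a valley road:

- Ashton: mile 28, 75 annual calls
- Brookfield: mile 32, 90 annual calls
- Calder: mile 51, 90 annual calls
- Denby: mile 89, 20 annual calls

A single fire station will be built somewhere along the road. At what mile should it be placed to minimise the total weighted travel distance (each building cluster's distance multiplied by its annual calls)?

For a sum of weighted absolute distances on a line, the optimum is the weighted median (not the mean). Total weight W = 275; half-weight = 137.5.
Sort by position and accumulate weight:
  mile 28 (Ashton, w=75) → cum 75
  mile 32 (Brookfield, w=90) → cum 165  ≥ 137.5 → median here
  mile 51 (Calder, w=90) → cum 255
  mile 89 (Denby, w=20) → cum 275
Optimal location: mile 32.

x = 32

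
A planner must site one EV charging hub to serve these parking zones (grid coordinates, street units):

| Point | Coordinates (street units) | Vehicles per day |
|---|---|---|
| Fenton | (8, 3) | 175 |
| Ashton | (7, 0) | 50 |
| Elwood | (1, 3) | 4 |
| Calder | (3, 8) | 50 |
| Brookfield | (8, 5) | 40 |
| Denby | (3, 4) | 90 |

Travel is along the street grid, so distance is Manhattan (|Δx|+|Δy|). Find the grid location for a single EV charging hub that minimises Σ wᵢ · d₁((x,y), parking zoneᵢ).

Manhattan distance separates: Σwᵢ(|x−xᵢ|+|y−yᵢ|) = Σwᵢ|x−xᵢ| + Σwᵢ|y−yᵢ|, so x and y are optimised independently as 1-D weighted medians.
Total weight W = 409; half = 204.5.
x-coordinate, sorted with cumulative weight:
  x=1 (Elwood, w=4) cum 4
  x=3 (Calder, w=50) cum 54
  x=3 (Denby, w=90) cum 144
  x=7 (Ashton, w=50) cum 194
  x=8 (Fenton, w=175) cum 369  ← median
  x=8 (Brookfield, w=40) cum 409
⇒ x* = 8
y-coordinate, sorted with cumulative weight:
  y=0 (Ashton, w=50) cum 50
  y=3 (Fenton, w=175) cum 225  ← median
  y=3 (Elwood, w=4) cum 229
  y=4 (Denby, w=90) cum 319
  y=5 (Brookfield, w=40) cum 359
  y=8 (Calder, w=50) cum 409
⇒ y* = 3

(8, 3)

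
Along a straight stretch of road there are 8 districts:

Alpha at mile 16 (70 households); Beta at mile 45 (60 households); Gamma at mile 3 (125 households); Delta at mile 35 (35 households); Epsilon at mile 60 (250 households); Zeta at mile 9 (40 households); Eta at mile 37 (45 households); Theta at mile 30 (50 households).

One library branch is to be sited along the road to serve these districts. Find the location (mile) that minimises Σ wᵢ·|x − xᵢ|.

x = 37

For a sum of weighted absolute distances on a line, the optimum is the weighted median (not the mean). Total weight W = 675; half-weight = 337.5.
Sort by position and accumulate weight:
  mile 3 (Gamma, w=125) → cum 125
  mile 9 (Zeta, w=40) → cum 165
  mile 16 (Alpha, w=70) → cum 235
  mile 30 (Theta, w=50) → cum 285
  mile 35 (Delta, w=35) → cum 320
  mile 37 (Eta, w=45) → cum 365  ≥ 337.5 → median here
  mile 45 (Beta, w=60) → cum 425
  mile 60 (Epsilon, w=250) → cum 675
Optimal location: mile 37.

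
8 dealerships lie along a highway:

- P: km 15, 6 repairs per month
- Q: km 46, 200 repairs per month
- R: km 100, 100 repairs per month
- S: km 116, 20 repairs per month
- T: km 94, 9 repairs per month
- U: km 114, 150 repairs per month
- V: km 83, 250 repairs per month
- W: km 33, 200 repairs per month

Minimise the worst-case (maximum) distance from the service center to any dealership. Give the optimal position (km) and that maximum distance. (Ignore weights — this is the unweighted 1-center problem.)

location 65.5, max distance 50.5

The 1-center on a line is the midpoint of the two extreme points: leftmost at 15, rightmost at 116.
Optimal location = (15 + 116)/2 = 65.5; maximum distance = (116 − 15)/2 = 50.5.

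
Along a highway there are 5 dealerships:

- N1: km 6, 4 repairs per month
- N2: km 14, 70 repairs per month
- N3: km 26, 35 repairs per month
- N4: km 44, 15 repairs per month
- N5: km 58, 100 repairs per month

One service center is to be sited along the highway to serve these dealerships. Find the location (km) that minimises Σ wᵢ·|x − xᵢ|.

For a sum of weighted absolute distances on a line, the optimum is the weighted median (not the mean). Total weight W = 224; half-weight = 112.
Sort by position and accumulate weight:
  km 6 (N1, w=4) → cum 4
  km 14 (N2, w=70) → cum 74
  km 26 (N3, w=35) → cum 109
  km 44 (N4, w=15) → cum 124  ≥ 112 → median here
  km 58 (N5, w=100) → cum 224
Optimal location: km 44.

x = 44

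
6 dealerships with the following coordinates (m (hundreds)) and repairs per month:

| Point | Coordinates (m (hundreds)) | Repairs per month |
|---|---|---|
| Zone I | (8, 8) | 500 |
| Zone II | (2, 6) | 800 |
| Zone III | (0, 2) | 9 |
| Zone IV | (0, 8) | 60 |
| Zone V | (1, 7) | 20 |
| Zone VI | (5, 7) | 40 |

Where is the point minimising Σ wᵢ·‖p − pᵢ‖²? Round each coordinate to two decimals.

The minimiser of Σwᵢ‖p−pᵢ‖² is the weighted centroid p* = (Σwᵢpᵢ)/(Σwᵢ).
Σwᵢ = 1429.
Σwᵢxᵢ = 500·8 + 800·2 + 9·0 + 60·0 + 20·1 + 40·5 = 5820.
Σwᵢyᵢ = 500·8 + 800·6 + 9·2 + 60·8 + 20·7 + 40·7 = 9718.
x* = 5820/1429 = 4.07, y* = 9718/1429 = 6.80.

(4.07, 6.80)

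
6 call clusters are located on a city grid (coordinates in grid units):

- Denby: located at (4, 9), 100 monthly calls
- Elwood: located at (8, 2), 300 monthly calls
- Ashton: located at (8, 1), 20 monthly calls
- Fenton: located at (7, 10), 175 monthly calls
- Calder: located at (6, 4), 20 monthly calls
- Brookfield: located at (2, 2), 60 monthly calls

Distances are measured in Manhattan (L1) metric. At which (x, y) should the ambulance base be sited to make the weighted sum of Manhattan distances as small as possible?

Manhattan distance separates: Σwᵢ(|x−xᵢ|+|y−yᵢ|) = Σwᵢ|x−xᵢ| + Σwᵢ|y−yᵢ|, so x and y are optimised independently as 1-D weighted medians.
Total weight W = 675; half = 337.5.
x-coordinate, sorted with cumulative weight:
  x=2 (Brookfield, w=60) cum 60
  x=4 (Denby, w=100) cum 160
  x=6 (Calder, w=20) cum 180
  x=7 (Fenton, w=175) cum 355  ← median
  x=8 (Elwood, w=300) cum 655
  x=8 (Ashton, w=20) cum 675
⇒ x* = 7
y-coordinate, sorted with cumulative weight:
  y=1 (Ashton, w=20) cum 20
  y=2 (Elwood, w=300) cum 320
  y=2 (Brookfield, w=60) cum 380  ← median
  y=4 (Calder, w=20) cum 400
  y=9 (Denby, w=100) cum 500
  y=10 (Fenton, w=175) cum 675
⇒ y* = 2

(7, 2)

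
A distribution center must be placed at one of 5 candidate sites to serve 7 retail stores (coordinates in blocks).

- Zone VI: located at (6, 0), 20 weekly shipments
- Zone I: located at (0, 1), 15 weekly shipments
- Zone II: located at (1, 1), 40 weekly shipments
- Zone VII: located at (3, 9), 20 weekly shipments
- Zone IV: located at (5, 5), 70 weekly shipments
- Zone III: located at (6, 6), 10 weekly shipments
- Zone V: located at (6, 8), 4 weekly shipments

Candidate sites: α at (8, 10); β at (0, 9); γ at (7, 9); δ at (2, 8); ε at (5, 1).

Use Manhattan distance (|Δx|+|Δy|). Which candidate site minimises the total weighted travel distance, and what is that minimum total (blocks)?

Total weighted distance at each candidate:
  α (8, 10): total = 1891
  β (0, 9): total = 1588
  γ (7, 9): total = 1533
  δ (2, 8): total = 1231
  ε (5, 1): total = 847
Minimum is at ε with total 847 blocks.

ε, total 847 blocks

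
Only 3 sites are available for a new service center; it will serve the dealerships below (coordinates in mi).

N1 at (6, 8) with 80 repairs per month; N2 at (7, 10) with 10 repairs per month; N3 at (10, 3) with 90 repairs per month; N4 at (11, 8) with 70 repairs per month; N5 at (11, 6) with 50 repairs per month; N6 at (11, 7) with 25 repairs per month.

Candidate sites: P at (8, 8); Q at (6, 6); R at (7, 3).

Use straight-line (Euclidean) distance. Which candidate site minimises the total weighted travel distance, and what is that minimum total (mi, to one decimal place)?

Total weighted distance at each candidate:
  P (8, 8): total = 1136.4
  Q (6, 6): total = 1405.7
  R (7, 3): total = 1587.6
Minimum is at P with total 1136.4 mi.

P, total 1136.4 mi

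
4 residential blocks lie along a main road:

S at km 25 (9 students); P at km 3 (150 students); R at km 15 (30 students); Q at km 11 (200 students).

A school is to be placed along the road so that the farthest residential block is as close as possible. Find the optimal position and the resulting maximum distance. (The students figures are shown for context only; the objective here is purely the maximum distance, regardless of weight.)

The 1-center on a line is the midpoint of the two extreme points: leftmost at 3, rightmost at 25.
Optimal location = (3 + 25)/2 = 14; maximum distance = (25 − 3)/2 = 11.

location 14, max distance 11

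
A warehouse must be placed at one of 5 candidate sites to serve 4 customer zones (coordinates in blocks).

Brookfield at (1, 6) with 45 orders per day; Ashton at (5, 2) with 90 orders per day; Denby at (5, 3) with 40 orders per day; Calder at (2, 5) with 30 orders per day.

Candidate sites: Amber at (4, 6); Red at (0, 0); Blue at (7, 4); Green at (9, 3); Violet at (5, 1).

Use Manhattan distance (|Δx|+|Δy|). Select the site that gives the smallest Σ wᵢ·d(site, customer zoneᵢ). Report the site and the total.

Violet, total 785 blocks

Total weighted distance at each candidate:
  Amber (4, 6): total = 835
  Red (0, 0): total = 1475
  Blue (7, 4): total = 1020
  Green (9, 3): total = 1375
  Violet (5, 1): total = 785
Minimum is at Violet with total 785 blocks.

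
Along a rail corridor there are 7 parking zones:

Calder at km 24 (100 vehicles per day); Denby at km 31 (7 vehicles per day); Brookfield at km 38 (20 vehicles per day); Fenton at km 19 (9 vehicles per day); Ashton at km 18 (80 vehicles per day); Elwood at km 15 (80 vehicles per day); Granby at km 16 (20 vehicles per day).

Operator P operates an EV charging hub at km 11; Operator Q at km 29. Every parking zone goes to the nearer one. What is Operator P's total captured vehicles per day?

189

The indifferent point is the midpoint (11+29)/2 = 20; parking zones left of it (closer to Operator P at 11) go to Operator P, those right go to Operator Q.
  Elwood at 15 (w=80) → Operator P
  Granby at 16 (w=20) → Operator P
  Ashton at 18 (w=80) → Operator P
  Fenton at 19 (w=9) → Operator P
  Calder at 24 (w=100) → Operator Q
  Denby at 31 (w=7) → Operator Q
  Brookfield at 38 (w=20) → Operator Q
Operator P captures 189; Operator Q captures 127.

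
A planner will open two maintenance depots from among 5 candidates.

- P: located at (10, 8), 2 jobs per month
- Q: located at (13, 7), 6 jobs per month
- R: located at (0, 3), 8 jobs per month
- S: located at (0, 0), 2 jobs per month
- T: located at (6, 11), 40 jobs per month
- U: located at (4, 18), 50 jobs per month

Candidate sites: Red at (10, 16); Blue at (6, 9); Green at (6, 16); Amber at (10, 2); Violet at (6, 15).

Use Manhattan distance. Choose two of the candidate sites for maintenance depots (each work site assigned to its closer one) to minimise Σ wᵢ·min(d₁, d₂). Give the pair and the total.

{Blue, Green}, total 470

Evaluate every pair (each demand assigned to the nearer of the two):
  {Blue, Green}: total = 470
  {Blue, Violet}: total = 520
  {Green, Amber}: total = 572
  {Amber, Violet}: total = 582
  {Green, Violet}: total = 658
  {Red, Blue}: total = 670
  {Red, Green}: total = 684
  {Red, Violet}: total = 684
  {Blue, Amber}: total = 800
  {Red, Amber}: total = 932
Best pair: {Blue, Green} with total 470.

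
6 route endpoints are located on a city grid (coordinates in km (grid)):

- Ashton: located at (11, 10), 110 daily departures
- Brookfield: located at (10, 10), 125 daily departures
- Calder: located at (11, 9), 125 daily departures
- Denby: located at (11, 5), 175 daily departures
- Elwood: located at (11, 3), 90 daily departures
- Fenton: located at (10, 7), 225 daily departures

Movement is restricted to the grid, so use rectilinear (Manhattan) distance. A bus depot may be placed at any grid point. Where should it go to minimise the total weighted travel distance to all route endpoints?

Manhattan distance separates: Σwᵢ(|x−xᵢ|+|y−yᵢ|) = Σwᵢ|x−xᵢ| + Σwᵢ|y−yᵢ|, so x and y are optimised independently as 1-D weighted medians.
Total weight W = 850; half = 425.
x-coordinate, sorted with cumulative weight:
  x=10 (Brookfield, w=125) cum 125
  x=10 (Fenton, w=225) cum 350
  x=11 (Ashton, w=110) cum 460  ← median
  x=11 (Calder, w=125) cum 585
  x=11 (Denby, w=175) cum 760
  x=11 (Elwood, w=90) cum 850
⇒ x* = 11
y-coordinate, sorted with cumulative weight:
  y=3 (Elwood, w=90) cum 90
  y=5 (Denby, w=175) cum 265
  y=7 (Fenton, w=225) cum 490  ← median
  y=9 (Calder, w=125) cum 615
  y=10 (Ashton, w=110) cum 725
  y=10 (Brookfield, w=125) cum 850
⇒ y* = 7

(11, 7)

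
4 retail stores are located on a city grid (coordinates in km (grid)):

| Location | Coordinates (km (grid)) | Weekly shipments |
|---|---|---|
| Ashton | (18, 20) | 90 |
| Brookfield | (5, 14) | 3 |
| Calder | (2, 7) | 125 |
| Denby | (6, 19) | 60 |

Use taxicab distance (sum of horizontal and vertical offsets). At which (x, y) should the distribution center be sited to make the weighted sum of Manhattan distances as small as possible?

Manhattan distance separates: Σwᵢ(|x−xᵢ|+|y−yᵢ|) = Σwᵢ|x−xᵢ| + Σwᵢ|y−yᵢ|, so x and y are optimised independently as 1-D weighted medians.
Total weight W = 278; half = 139.
x-coordinate, sorted with cumulative weight:
  x=2 (Calder, w=125) cum 125
  x=5 (Brookfield, w=3) cum 128
  x=6 (Denby, w=60) cum 188  ← median
  x=18 (Ashton, w=90) cum 278
⇒ x* = 6
y-coordinate, sorted with cumulative weight:
  y=7 (Calder, w=125) cum 125
  y=14 (Brookfield, w=3) cum 128
  y=19 (Denby, w=60) cum 188  ← median
  y=20 (Ashton, w=90) cum 278
⇒ y* = 19

(6, 19)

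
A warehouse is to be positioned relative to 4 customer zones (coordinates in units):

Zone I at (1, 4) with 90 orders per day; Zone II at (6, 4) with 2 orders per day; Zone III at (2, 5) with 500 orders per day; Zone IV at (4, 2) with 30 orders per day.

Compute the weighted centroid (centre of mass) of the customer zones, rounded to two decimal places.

The minimiser of Σwᵢ‖p−pᵢ‖² is the weighted centroid p* = (Σwᵢpᵢ)/(Σwᵢ).
Σwᵢ = 622.
Σwᵢxᵢ = 90·1 + 2·6 + 500·2 + 30·4 = 1222.
Σwᵢyᵢ = 90·4 + 2·4 + 500·5 + 30·2 = 2928.
x* = 1222/622 = 1.96, y* = 2928/622 = 4.71.

(1.96, 4.71)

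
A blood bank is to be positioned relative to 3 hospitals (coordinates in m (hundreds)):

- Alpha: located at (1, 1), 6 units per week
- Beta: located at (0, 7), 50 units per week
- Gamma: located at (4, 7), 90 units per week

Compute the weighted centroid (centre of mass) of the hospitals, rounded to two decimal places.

The minimiser of Σwᵢ‖p−pᵢ‖² is the weighted centroid p* = (Σwᵢpᵢ)/(Σwᵢ).
Σwᵢ = 146.
Σwᵢxᵢ = 6·1 + 50·0 + 90·4 = 366.
Σwᵢyᵢ = 6·1 + 50·7 + 90·7 = 986.
x* = 366/146 = 2.51, y* = 986/146 = 6.75.

(2.51, 6.75)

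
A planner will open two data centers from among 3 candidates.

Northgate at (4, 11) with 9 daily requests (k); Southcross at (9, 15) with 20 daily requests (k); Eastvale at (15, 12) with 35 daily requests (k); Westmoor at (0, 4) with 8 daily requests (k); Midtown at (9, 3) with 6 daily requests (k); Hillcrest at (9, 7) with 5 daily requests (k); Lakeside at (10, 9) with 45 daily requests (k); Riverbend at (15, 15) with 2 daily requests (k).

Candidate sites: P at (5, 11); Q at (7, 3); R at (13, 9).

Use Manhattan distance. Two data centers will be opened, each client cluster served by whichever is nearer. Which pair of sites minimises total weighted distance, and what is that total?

Evaluate every pair (each demand assigned to the nearer of the two):
  {P, R}: total = 681
  {Q, R}: total = 731
  {P, Q}: total = 1003
Best pair: {P, R} with total 681.

{P, R}, total 681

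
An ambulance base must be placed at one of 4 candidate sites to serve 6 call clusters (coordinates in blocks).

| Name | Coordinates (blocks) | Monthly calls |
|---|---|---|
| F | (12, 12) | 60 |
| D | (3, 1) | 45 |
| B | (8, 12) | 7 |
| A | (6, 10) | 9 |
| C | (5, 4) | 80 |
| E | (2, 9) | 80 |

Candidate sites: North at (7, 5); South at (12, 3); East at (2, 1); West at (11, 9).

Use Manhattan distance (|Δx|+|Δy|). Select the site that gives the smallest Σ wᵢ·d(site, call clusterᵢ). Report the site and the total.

North, total 2150 blocks

Total weighted distance at each candidate:
  North (7, 5): total = 2150
  South (12, 3): total = 3163
  East (2, 1): total = 2661
  West (11, 9): total = 2656
Minimum is at North with total 2150 blocks.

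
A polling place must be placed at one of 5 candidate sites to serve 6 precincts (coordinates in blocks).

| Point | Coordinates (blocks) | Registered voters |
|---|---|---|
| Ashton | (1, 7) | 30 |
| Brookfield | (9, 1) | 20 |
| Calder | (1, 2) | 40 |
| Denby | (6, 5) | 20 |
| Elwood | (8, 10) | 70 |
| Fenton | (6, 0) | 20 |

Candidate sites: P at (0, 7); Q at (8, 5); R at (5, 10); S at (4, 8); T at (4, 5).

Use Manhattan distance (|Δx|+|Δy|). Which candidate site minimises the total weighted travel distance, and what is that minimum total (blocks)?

Q, total 1300 blocks

Total weighted distance at each candidate:
  P (0, 7): total = 1760
  Q (8, 5): total = 1300
  R (5, 10): total = 1500
  S (4, 8): total = 1440
  T (4, 5): total = 1380
Minimum is at Q with total 1300 blocks.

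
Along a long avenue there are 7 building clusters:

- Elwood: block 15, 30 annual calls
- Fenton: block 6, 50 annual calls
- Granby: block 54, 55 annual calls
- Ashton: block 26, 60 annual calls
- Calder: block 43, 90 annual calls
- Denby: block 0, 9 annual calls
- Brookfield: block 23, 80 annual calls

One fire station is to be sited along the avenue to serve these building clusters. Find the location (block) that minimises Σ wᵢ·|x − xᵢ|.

x = 26

For a sum of weighted absolute distances on a line, the optimum is the weighted median (not the mean). Total weight W = 374; half-weight = 187.
Sort by position and accumulate weight:
  block 0 (Denby, w=9) → cum 9
  block 6 (Fenton, w=50) → cum 59
  block 15 (Elwood, w=30) → cum 89
  block 23 (Brookfield, w=80) → cum 169
  block 26 (Ashton, w=60) → cum 229  ≥ 187 → median here
  block 43 (Calder, w=90) → cum 319
  block 54 (Granby, w=55) → cum 374
Optimal location: block 26.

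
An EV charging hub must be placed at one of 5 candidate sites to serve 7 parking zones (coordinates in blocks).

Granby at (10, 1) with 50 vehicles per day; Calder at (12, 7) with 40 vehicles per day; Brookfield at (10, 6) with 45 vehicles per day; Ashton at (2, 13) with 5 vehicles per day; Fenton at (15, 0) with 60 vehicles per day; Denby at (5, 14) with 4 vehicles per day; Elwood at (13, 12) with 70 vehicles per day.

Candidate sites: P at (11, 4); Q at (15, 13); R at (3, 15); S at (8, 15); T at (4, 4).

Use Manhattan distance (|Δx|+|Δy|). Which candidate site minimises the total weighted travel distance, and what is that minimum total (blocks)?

Total weighted distance at each candidate:
  P (11, 4): total = 1829
  Q (15, 13): total = 2849
  R (3, 15): total = 5007
  S (8, 15): total = 3711
  T (4, 4): total = 3439
Minimum is at P with total 1829 blocks.

P, total 1829 blocks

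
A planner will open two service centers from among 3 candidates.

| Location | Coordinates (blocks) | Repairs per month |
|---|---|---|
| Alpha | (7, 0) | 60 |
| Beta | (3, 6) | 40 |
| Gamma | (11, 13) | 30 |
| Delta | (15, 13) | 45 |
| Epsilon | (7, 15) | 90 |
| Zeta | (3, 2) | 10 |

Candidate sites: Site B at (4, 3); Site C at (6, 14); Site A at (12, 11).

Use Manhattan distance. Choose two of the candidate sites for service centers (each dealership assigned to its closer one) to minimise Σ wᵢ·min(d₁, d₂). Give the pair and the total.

{Site B, Site C}, total 1350

Evaluate every pair (each demand assigned to the nearer of the two):
  {Site B, Site C}: total = 1350
  {Site B, Site A}: total = 1665
  {Site C, Site A}: total = 1985
Best pair: {Site B, Site C} with total 1350.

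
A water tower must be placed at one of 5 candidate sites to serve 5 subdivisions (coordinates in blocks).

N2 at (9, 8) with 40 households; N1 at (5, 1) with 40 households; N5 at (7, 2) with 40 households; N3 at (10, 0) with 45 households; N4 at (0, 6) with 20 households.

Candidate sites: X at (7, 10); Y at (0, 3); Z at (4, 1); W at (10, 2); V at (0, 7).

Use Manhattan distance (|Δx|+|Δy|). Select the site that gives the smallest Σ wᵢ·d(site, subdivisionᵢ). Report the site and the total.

W, total 1010 blocks

Total weighted distance at each candidate:
  X (7, 10): total = 1725
  Y (0, 3): total = 1805
  Z (4, 1): total = 1175
  W (10, 2): total = 1010
  V (0, 7): total = 2105
Minimum is at W with total 1010 blocks.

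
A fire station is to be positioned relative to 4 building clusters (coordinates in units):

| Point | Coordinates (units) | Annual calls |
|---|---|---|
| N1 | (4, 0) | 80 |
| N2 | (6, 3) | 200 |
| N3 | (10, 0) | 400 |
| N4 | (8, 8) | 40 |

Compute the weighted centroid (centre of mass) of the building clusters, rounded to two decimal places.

The minimiser of Σwᵢ‖p−pᵢ‖² is the weighted centroid p* = (Σwᵢpᵢ)/(Σwᵢ).
Σwᵢ = 720.
Σwᵢxᵢ = 80·4 + 200·6 + 400·10 + 40·8 = 5840.
Σwᵢyᵢ = 80·0 + 200·3 + 400·0 + 40·8 = 920.
x* = 5840/720 = 8.11, y* = 920/720 = 1.28.

(8.11, 1.28)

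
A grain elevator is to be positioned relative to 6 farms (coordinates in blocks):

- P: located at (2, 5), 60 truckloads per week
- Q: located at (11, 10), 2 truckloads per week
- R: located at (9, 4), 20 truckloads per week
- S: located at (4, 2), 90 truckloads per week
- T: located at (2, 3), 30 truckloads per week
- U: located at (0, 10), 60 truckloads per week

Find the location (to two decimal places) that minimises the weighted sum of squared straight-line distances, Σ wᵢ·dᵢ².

The minimiser of Σwᵢ‖p−pᵢ‖² is the weighted centroid p* = (Σwᵢpᵢ)/(Σwᵢ).
Σwᵢ = 262.
Σwᵢxᵢ = 60·2 + 2·11 + 20·9 + 90·4 + 30·2 + 60·0 = 742.
Σwᵢyᵢ = 60·5 + 2·10 + 20·4 + 90·2 + 30·3 + 60·10 = 1270.
x* = 742/262 = 2.83, y* = 1270/262 = 4.85.

(2.83, 4.85)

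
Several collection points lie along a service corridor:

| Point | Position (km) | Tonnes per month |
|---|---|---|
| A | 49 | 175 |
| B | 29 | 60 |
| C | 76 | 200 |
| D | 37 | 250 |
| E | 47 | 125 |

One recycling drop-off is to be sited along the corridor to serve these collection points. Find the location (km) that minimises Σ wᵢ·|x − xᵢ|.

For a sum of weighted absolute distances on a line, the optimum is the weighted median (not the mean). Total weight W = 810; half-weight = 405.
Sort by position and accumulate weight:
  km 29 (B, w=60) → cum 60
  km 37 (D, w=250) → cum 310
  km 47 (E, w=125) → cum 435  ≥ 405 → median here
  km 49 (A, w=175) → cum 610
  km 76 (C, w=200) → cum 810
Optimal location: km 47.

x = 47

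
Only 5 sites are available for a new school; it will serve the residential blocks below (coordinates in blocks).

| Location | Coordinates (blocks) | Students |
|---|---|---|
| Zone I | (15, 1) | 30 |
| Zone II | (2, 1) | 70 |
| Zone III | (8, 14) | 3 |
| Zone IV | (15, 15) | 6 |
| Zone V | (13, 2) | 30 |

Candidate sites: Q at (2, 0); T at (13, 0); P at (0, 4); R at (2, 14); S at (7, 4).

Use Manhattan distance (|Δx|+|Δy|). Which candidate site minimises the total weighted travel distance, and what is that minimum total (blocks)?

Total weighted distance at each candidate:
  Q (2, 0): total = 1108
  T (13, 0): total = 1149
  P (0, 4): total = 1550
  R (2, 14): total = 2482
  S (7, 4): total = 1277
Minimum is at Q with total 1108 blocks.

Q, total 1108 blocks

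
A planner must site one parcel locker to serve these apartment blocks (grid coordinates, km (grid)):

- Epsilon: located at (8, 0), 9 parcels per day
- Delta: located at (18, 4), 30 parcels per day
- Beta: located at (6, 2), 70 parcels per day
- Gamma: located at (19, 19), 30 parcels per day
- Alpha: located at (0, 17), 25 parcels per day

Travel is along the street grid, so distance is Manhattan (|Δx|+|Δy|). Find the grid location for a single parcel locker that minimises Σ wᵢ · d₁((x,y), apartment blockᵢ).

Manhattan distance separates: Σwᵢ(|x−xᵢ|+|y−yᵢ|) = Σwᵢ|x−xᵢ| + Σwᵢ|y−yᵢ|, so x and y are optimised independently as 1-D weighted medians.
Total weight W = 164; half = 82.
x-coordinate, sorted with cumulative weight:
  x=0 (Alpha, w=25) cum 25
  x=6 (Beta, w=70) cum 95  ← median
  x=8 (Epsilon, w=9) cum 104
  x=18 (Delta, w=30) cum 134
  x=19 (Gamma, w=30) cum 164
⇒ x* = 6
y-coordinate, sorted with cumulative weight:
  y=0 (Epsilon, w=9) cum 9
  y=2 (Beta, w=70) cum 79
  y=4 (Delta, w=30) cum 109  ← median
  y=17 (Alpha, w=25) cum 134
  y=19 (Gamma, w=30) cum 164
⇒ y* = 4

(6, 4)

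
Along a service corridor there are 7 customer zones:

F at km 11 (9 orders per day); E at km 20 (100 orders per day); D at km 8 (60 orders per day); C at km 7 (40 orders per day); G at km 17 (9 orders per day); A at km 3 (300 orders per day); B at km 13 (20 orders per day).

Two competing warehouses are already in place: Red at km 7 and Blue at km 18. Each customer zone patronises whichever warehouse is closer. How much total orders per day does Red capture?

The indifferent point is the midpoint (7+18)/2 = 12.5; customer zones left of it (closer to Red at 7) go to Red, those right go to Blue.
  A at 3 (w=300) → Red
  C at 7 (w=40) → Red
  D at 8 (w=60) → Red
  F at 11 (w=9) → Red
  B at 13 (w=20) → Blue
  G at 17 (w=9) → Blue
  E at 20 (w=100) → Blue
Red captures 409; Blue captures 129.

409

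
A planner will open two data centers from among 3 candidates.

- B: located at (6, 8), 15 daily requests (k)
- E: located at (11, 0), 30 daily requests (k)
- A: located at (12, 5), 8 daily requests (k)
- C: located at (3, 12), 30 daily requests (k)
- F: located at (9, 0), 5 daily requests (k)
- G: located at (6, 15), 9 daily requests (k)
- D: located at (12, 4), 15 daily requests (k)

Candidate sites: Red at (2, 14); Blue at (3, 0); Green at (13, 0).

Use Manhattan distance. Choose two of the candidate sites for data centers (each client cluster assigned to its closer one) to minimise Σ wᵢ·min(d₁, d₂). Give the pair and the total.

{Red, Green}, total 488

Evaluate every pair (each demand assigned to the nearer of the two):
  {Red, Green}: total = 488
  {Red, Blue}: total = 862
  {Blue, Green}: total = 890
Best pair: {Red, Green} with total 488.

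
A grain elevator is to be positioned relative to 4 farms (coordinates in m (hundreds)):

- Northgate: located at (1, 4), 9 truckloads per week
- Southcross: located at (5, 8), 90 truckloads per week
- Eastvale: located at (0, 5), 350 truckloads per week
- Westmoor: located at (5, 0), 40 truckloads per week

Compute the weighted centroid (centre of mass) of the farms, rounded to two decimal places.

(1.35, 5.12)

The minimiser of Σwᵢ‖p−pᵢ‖² is the weighted centroid p* = (Σwᵢpᵢ)/(Σwᵢ).
Σwᵢ = 489.
Σwᵢxᵢ = 9·1 + 90·5 + 350·0 + 40·5 = 659.
Σwᵢyᵢ = 9·4 + 90·8 + 350·5 + 40·0 = 2506.
x* = 659/489 = 1.35, y* = 2506/489 = 5.12.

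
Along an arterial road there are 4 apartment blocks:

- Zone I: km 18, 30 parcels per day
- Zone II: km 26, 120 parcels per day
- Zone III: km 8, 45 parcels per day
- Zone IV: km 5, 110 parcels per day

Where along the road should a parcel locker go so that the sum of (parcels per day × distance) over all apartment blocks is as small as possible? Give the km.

x = 8

For a sum of weighted absolute distances on a line, the optimum is the weighted median (not the mean). Total weight W = 305; half-weight = 152.5.
Sort by position and accumulate weight:
  km 5 (Zone IV, w=110) → cum 110
  km 8 (Zone III, w=45) → cum 155  ≥ 152.5 → median here
  km 18 (Zone I, w=30) → cum 185
  km 26 (Zone II, w=120) → cum 305
Optimal location: km 8.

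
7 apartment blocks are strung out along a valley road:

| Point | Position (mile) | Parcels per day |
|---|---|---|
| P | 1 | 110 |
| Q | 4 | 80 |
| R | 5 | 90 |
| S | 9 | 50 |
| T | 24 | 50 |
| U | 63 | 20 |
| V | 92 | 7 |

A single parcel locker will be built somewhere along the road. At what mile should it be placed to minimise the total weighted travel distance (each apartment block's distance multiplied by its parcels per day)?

x = 5

For a sum of weighted absolute distances on a line, the optimum is the weighted median (not the mean). Total weight W = 407; half-weight = 203.5.
Sort by position and accumulate weight:
  mile 1 (P, w=110) → cum 110
  mile 4 (Q, w=80) → cum 190
  mile 5 (R, w=90) → cum 280  ≥ 203.5 → median here
  mile 9 (S, w=50) → cum 330
  mile 24 (T, w=50) → cum 380
  mile 63 (U, w=20) → cum 400
  mile 92 (V, w=7) → cum 407
Optimal location: mile 5.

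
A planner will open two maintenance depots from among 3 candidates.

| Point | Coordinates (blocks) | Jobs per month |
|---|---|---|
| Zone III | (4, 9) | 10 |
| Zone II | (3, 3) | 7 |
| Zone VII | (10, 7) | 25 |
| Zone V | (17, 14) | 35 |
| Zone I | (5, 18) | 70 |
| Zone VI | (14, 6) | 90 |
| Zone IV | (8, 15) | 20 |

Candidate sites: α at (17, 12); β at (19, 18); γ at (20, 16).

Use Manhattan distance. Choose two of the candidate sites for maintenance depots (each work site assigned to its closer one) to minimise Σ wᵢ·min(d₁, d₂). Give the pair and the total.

{α, β}, total 2721

Evaluate every pair (each demand assigned to the nearer of the two):
  {α, β}: total = 2721
  {α, γ}: total = 2931
  {β, γ}: total = 3770
Best pair: {α, β} with total 2721.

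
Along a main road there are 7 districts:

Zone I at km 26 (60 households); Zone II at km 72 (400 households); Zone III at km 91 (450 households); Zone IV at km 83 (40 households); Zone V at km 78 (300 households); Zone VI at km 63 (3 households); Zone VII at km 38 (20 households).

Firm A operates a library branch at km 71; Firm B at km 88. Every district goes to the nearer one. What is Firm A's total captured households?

The indifferent point is the midpoint (71+88)/2 = 79.5; districts left of it (closer to Firm A at 71) go to Firm A, those right go to Firm B.
  Zone I at 26 (w=60) → Firm A
  Zone VII at 38 (w=20) → Firm A
  Zone VI at 63 (w=3) → Firm A
  Zone II at 72 (w=400) → Firm A
  Zone V at 78 (w=300) → Firm A
  Zone IV at 83 (w=40) → Firm B
  Zone III at 91 (w=450) → Firm B
Firm A captures 783; Firm B captures 490.

783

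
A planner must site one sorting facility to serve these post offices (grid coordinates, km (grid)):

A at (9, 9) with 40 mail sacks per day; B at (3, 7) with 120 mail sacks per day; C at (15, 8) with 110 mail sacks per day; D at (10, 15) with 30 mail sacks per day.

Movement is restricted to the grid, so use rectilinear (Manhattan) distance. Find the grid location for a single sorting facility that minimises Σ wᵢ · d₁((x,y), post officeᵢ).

Manhattan distance separates: Σwᵢ(|x−xᵢ|+|y−yᵢ|) = Σwᵢ|x−xᵢ| + Σwᵢ|y−yᵢ|, so x and y are optimised independently as 1-D weighted medians.
Total weight W = 300; half = 150.
x-coordinate, sorted with cumulative weight:
  x=3 (B, w=120) cum 120
  x=9 (A, w=40) cum 160  ← median
  x=10 (D, w=30) cum 190
  x=15 (C, w=110) cum 300
⇒ x* = 9
y-coordinate, sorted with cumulative weight:
  y=7 (B, w=120) cum 120
  y=8 (C, w=110) cum 230  ← median
  y=9 (A, w=40) cum 270
  y=15 (D, w=30) cum 300
⇒ y* = 8

(9, 8)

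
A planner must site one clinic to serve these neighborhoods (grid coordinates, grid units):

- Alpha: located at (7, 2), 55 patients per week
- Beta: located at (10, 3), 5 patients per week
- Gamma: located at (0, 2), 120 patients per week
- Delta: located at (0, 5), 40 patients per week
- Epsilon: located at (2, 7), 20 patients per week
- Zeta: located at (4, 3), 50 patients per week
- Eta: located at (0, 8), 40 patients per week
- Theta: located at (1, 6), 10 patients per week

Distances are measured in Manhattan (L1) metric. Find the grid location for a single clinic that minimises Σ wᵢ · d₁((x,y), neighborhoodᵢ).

(0, 2)

Manhattan distance separates: Σwᵢ(|x−xᵢ|+|y−yᵢ|) = Σwᵢ|x−xᵢ| + Σwᵢ|y−yᵢ|, so x and y are optimised independently as 1-D weighted medians.
Total weight W = 340; half = 170.
x-coordinate, sorted with cumulative weight:
  x=0 (Gamma, w=120) cum 120
  x=0 (Delta, w=40) cum 160
  x=0 (Eta, w=40) cum 200  ← median
  x=1 (Theta, w=10) cum 210
  x=2 (Epsilon, w=20) cum 230
  x=4 (Zeta, w=50) cum 280
  x=7 (Alpha, w=55) cum 335
  x=10 (Beta, w=5) cum 340
⇒ x* = 0
y-coordinate, sorted with cumulative weight:
  y=2 (Alpha, w=55) cum 55
  y=2 (Gamma, w=120) cum 175  ← median
  y=3 (Beta, w=5) cum 180
  y=3 (Zeta, w=50) cum 230
  y=5 (Delta, w=40) cum 270
  y=6 (Theta, w=10) cum 280
  y=7 (Epsilon, w=20) cum 300
  y=8 (Eta, w=40) cum 340
⇒ y* = 2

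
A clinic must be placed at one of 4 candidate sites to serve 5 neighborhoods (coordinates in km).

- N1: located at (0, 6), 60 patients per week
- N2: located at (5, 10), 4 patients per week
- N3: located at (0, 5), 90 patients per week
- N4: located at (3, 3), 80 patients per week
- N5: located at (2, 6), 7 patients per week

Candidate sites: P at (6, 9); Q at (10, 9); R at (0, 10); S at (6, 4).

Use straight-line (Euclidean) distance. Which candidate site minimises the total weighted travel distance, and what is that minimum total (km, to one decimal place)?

Total weighted distance at each candidate:
  P (6, 9): total = 1628.8
  Q (10, 9): total = 2413.5
  R (0, 10): total = 1350.6
  S (6, 4): total = 1235.5
Minimum is at S with total 1235.5 km.

S, total 1235.5 km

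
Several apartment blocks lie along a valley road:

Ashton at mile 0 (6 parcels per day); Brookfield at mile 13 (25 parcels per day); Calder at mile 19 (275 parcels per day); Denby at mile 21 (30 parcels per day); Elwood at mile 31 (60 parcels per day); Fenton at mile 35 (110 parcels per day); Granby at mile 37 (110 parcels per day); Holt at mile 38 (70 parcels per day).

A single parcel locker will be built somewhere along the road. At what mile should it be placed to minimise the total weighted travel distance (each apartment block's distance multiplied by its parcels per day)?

For a sum of weighted absolute distances on a line, the optimum is the weighted median (not the mean). Total weight W = 686; half-weight = 343.
Sort by position and accumulate weight:
  mile 0 (Ashton, w=6) → cum 6
  mile 13 (Brookfield, w=25) → cum 31
  mile 19 (Calder, w=275) → cum 306
  mile 21 (Denby, w=30) → cum 336
  mile 31 (Elwood, w=60) → cum 396  ≥ 343 → median here
  mile 35 (Fenton, w=110) → cum 506
  mile 37 (Granby, w=110) → cum 616
  mile 38 (Holt, w=70) → cum 686
Optimal location: mile 31.

x = 31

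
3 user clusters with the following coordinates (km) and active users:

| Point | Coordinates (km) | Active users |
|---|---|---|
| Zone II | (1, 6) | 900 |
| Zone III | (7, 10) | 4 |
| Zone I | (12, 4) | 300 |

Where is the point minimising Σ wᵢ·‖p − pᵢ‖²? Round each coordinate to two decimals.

(3.76, 5.51)

The minimiser of Σwᵢ‖p−pᵢ‖² is the weighted centroid p* = (Σwᵢpᵢ)/(Σwᵢ).
Σwᵢ = 1204.
Σwᵢxᵢ = 900·1 + 4·7 + 300·12 = 4528.
Σwᵢyᵢ = 900·6 + 4·10 + 300·4 = 6640.
x* = 4528/1204 = 3.76, y* = 6640/1204 = 5.51.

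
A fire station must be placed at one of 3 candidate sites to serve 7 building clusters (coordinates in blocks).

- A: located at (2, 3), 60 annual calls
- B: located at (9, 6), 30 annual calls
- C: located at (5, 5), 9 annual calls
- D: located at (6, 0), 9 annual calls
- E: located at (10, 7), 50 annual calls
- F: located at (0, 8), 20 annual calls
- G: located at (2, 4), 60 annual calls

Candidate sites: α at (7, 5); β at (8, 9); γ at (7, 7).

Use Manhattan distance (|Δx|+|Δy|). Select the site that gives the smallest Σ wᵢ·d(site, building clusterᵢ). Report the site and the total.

α, total 1392 blocks

Total weighted distance at each candidate:
  α (7, 5): total = 1392
  β (8, 9): total = 2042
  γ (7, 7): total = 1528
Minimum is at α with total 1392 blocks.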